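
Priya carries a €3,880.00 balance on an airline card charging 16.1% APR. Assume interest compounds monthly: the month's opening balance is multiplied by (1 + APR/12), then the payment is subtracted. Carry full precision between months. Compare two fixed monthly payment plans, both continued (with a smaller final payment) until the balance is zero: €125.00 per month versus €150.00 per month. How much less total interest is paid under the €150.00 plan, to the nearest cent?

Monthly rate r = 16.1%/12 = 1.34167% = 0.0134167.
At €125.00/mo: n = ⌈−ln(1 − rB₀/P)/ln(1+r)⌉ = 41 payments (last €52.09); total interest = total paid − €3,880.00 = €1,172.09.
At €150.00/mo: 32 payments (last €147.40); total interest €917.40.
Interest saved = €1,172.09 − €917.40 = €254.69.

€254.69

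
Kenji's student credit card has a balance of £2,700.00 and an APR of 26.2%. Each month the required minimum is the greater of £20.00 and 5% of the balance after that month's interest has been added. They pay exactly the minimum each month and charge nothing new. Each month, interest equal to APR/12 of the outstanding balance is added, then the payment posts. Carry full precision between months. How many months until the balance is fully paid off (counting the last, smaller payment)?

Monthly rate r = 26.2%/12 = 2.18333% = 0.0218333.
While 5% of the post-interest balance exceeds £20.00, each month B ← (B·(1+r))·(1 − 0.05), i.e. B shrinks by the factor (1+r)·0.95 = 0.97074.
This holds for months 1–66. Entering month 67 the balance is £380.37; 5% of the post-interest balance is now below £20.00, so the flat £20.00 minimum applies from here.
From month 67 a fixed £20.00 at rate r clears £380.37 in 25 more payments. Total: 66 + 25 = 91 months.

91 months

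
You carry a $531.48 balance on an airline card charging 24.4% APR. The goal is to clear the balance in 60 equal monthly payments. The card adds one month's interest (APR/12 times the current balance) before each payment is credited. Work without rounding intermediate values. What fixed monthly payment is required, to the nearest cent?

Monthly rate r = 24.4%/12 = 2.03333% = 0.0203333.
Level-payment amortization: P = B₀·r / (1 − (1+r)^(−n)) = 531.48·0.0203333 / (1 − 1.02033^(−60)).
Denominator 1 − (1+r)^(−60) = 0.701134691.
P = 10.8068 / 0.701134691 ≈ 15.41.

$15.41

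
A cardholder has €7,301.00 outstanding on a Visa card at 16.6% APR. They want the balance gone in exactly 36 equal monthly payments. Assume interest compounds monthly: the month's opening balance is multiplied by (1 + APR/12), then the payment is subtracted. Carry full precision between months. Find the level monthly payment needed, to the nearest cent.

€258.85

Monthly rate r = 16.6%/12 = 1.38333% = 0.0138333.
Level-payment amortization: P = B₀·r / (1 − (1+r)^(−n)) = 7301.00·0.0138333 / (1 − 1.01383^(−36)).
Denominator 1 − (1+r)^(−36) = 0.390177251.
P = 100.997 / 0.390177251 ≈ 258.85.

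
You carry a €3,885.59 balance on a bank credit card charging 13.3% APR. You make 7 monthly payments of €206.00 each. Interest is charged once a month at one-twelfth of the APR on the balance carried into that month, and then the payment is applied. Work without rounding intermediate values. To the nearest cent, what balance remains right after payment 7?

Monthly rate r = 13.3%/12 = 1.10833% = 0.0110833.
Each month: B ← B·(1+r) − €206.00.
Month 1: interest €43.07; balance after payment €3,722.66.
Month 2: interest €41.26; balance after payment €3,557.91.
Month 3: interest €39.43; balance after payment €3,391.35.
Month 4: interest €37.59; balance after payment €3,222.94.
Month 5: interest €35.72; balance after payment €3,052.66.
Month 6: interest €33.83; balance after payment €2,880.49.
Month 7: interest €31.93; balance after payment €2,706.42.

€2,706.42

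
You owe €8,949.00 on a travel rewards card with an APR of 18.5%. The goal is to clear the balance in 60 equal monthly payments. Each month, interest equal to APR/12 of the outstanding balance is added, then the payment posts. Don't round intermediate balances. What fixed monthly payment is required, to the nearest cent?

Monthly rate r = 18.5%/12 = 1.54167% = 0.0154167.
Level-payment amortization: P = B₀·r / (1 − (1+r)^(−n)) = 8949.00·0.0154167 / (1 − 1.01542^(−60)).
Denominator 1 − (1+r)^(−60) = 0.600660057.
P = 137.964 / 0.600660057 ≈ 229.69.

€229.69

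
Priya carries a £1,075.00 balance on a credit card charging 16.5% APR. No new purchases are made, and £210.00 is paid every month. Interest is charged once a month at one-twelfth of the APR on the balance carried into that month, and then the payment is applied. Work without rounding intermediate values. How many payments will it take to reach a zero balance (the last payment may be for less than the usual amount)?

6 months

Monthly rate r = 16.5%/12 = 1.375% = 0.01375.
Recurrence: B ← B·(1+r) − £210.00.
Month 1: interest £14.78; balance after payment £879.78.
Month 2: interest £12.10; balance after payment £681.88.
Month 3: interest £9.38; balance after payment £481.25.
Month 4: interest £6.62; balance after payment £277.87.
Month 5: interest £3.82; balance after payment £71.69.
Month 6: interest £0.99; balance after payment £0.00.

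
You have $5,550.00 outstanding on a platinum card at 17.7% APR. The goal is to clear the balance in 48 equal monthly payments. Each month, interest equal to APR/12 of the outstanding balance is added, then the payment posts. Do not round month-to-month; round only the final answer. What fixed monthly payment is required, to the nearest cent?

Monthly rate r = 17.7%/12 = 1.475% = 0.01475.
Level-payment amortization: P = B₀·r / (1 − (1+r)^(−n)) = 5550.00·0.01475 / (1 − 1.01475^(−48)).
Denominator 1 − (1+r)^(−48) = 0.504817691.
P = 81.8625 / 0.504817691 ≈ 162.16.

$162.16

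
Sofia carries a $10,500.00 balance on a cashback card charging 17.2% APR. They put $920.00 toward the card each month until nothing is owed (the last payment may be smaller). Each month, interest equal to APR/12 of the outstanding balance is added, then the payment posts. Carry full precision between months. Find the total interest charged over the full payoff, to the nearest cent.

Monthly rate r = 17.2%/12 = 1.43333% = 0.0143333.
Payoff takes n = ⌈−ln(1 − rB₀/P)/ln(1+r)⌉ = ⌈12.552⌉ = 13 payments; the last is $509.32.
Total paid = 12·$920.00 + $509.32 = $11,549.32.
Total interest = total paid − principal = $11,549.32 − $10,500.00 = $1,049.32.

$1,049.32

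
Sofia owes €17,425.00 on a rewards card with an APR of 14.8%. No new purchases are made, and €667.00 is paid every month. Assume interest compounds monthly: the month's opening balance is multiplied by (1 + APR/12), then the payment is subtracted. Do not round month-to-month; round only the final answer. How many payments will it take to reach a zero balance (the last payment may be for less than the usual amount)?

Monthly rate r = 14.8%/12 = 1.23333% = 0.0123333.
Recurrence: B ← B·(1+r) − €667.00.
Month 1: interest €214.91; balance after payment €16,972.91.
Month 2: interest €209.33; balance after payment €16,515.24.
Closed form: n = −ln(1 − rB₀/P)/ln(1+r) = −ln(0.6778)/ln(1.01233) ≈ 31.727, so the balance reaches zero during payment 32.

32 months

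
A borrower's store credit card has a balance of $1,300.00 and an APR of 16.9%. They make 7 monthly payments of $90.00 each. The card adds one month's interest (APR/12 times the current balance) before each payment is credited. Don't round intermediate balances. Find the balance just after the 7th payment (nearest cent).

Monthly rate r = 16.9%/12 = 1.40833% = 0.0140833.
Each month: B ← B·(1+r) − $90.00.
Month 1: interest $18.31; balance after payment $1,228.31.
Month 2: interest $17.30; balance after payment $1,155.61.
Month 3: interest $16.27; balance after payment $1,081.88.
Month 4: interest $15.24; balance after payment $1,007.12.
Month 5: interest $14.18; balance after payment $931.30.
Month 6: interest $13.12; balance after payment $854.42.
Month 7: interest $12.03; balance after payment $776.45.

$776.45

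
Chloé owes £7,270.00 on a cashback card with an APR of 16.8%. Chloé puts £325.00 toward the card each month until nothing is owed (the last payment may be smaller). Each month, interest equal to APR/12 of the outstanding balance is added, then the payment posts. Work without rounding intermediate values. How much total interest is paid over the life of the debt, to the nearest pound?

£1,512

Monthly rate r = 16.8%/12 = 1.4% = 0.014.
Payoff takes n = ⌈−ln(1 − rB₀/P)/ln(1+r)⌉ = ⌈27.021⌉ = 28 payments; the last is £6.80.
Total paid = 27·£325.00 + £6.80 = £8,781.80.
Total interest = total paid − principal = £8,781.80 − £7,270.00 = £1,511.80.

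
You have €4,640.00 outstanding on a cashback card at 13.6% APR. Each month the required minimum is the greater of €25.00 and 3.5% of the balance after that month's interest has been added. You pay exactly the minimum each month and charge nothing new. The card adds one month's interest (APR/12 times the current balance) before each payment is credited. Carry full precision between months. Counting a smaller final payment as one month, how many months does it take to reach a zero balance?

112 months

Monthly rate r = 13.6%/12 = 1.13333% = 0.0113333.
While 3.5% of the post-interest balance exceeds €25.00, each month B ← (B·(1+r))·(1 − 0.035), i.e. B shrinks by the factor (1+r)·0.965 = 0.97594.
This holds for months 1–78. Entering month 79 the balance is €694.07; 3.5% of the post-interest balance is now below €25.00, so the flat €25.00 minimum applies from here.
From month 79 a fixed €25.00 at rate r clears €694.07 in 34 more payments. Total: 78 + 34 = 112 months.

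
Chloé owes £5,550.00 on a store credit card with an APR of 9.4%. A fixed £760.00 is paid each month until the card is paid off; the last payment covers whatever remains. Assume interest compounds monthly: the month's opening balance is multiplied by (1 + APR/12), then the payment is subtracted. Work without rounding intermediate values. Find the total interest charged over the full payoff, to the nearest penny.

Monthly rate r = 9.4%/12 = 0.783333% = 0.00783333.
Payoff takes n = ⌈−ln(1 − rB₀/P)/ln(1+r)⌉ = ⌈7.549⌉ = 8 payments; the last is £418.16.
Total paid = 7·£760.00 + £418.16 = £5,738.16.
Total interest = total paid − principal = £5,738.16 − £5,550.00 = £188.16.

£188.16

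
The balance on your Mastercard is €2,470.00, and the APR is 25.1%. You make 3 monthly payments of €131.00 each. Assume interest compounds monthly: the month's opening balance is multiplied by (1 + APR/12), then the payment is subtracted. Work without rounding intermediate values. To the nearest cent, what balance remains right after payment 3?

Monthly rate r = 25.1%/12 = 2.09167% = 0.0209167.
Each month: B ← B·(1+r) − €131.00.
Month 1: interest €51.66; balance after payment €2,390.66.
Month 2: interest €50.00; balance after payment €2,309.67.
Month 3: interest €48.31; balance after payment €2,226.98.

€2,226.98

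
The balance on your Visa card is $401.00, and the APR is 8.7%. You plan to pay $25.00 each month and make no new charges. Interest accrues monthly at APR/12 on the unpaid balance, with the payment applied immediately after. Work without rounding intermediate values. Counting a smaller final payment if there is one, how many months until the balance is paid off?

Monthly rate r = 8.7%/12 = 0.725% = 0.00725.
Recurrence: B ← B·(1+r) − $25.00.
Month 1: interest $2.91; balance after payment $378.91.
Month 2: interest $2.75; balance after payment $356.65.
Closed form: n = −ln(1 − rB₀/P)/ln(1+r) = −ln(0.88371)/ln(1.00725) ≈ 17.114, so the balance reaches zero during payment 18.

18 payments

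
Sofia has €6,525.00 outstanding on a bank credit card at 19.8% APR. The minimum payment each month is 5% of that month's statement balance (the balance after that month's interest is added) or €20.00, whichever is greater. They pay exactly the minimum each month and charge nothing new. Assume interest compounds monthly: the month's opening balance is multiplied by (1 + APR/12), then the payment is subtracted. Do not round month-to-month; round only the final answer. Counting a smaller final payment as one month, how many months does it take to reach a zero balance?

105 months

Monthly rate r = 19.8%/12 = 1.65% = 0.0165.
While 5% of the post-interest balance exceeds €20.00, each month B ← (B·(1+r))·(1 − 0.05), i.e. B shrinks by the factor (1+r)·0.95 = 0.96567.
This holds for months 1–81. Entering month 82 the balance is €385.38; 5% of the post-interest balance is now below €20.00, so the flat €20.00 minimum applies from here.
From month 82 a fixed €20.00 at rate r clears €385.38 in 24 more payments. Total: 81 + 24 = 105 months.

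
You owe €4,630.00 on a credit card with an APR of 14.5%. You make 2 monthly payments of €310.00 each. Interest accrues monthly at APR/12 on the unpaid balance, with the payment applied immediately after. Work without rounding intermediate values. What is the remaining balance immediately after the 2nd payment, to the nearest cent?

€4,118.82

Monthly rate r = 14.5%/12 = 1.20833% = 0.0120833.
Each month: B ← B·(1+r) − €310.00.
Month 1: interest €55.95; balance after payment €4,375.95.
Month 2: interest €52.88; balance after payment €4,118.82.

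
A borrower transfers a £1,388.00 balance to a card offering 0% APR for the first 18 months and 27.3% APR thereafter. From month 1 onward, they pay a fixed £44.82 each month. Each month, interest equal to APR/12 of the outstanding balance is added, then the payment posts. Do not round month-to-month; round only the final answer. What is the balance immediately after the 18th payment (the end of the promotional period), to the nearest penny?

Promo months 1–18 at r₀ = 0%/12 = 0; months 19+ at r₁ = 27.3%/12 = 0.02275.
After month 18 (no interest yet): B = £1,388.00 − 18·£44.82 = £581.24.

£581.24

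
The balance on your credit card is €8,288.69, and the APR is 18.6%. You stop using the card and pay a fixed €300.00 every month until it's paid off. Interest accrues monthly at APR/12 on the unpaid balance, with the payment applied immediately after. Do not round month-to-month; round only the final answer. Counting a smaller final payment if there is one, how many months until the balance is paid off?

37 months

Monthly rate r = 18.6%/12 = 1.55% = 0.0155.
Recurrence: B ← B·(1+r) − €300.00.
Month 1: interest €128.47; balance after payment €8,117.16.
Month 2: interest €125.82; balance after payment €7,942.98.
Closed form: n = −ln(1 − rB₀/P)/ln(1+r) = −ln(0.57175)/ln(1.0155) ≈ 36.347, so the balance reaches zero during payment 37.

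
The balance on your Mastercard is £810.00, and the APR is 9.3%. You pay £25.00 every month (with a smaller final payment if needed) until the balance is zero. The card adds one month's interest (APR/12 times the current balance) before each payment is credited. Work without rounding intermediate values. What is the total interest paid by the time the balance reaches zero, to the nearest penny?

Monthly rate r = 9.3%/12 = 0.775% = 0.00775.
Payoff takes n = ⌈−ln(1 − rB₀/P)/ln(1+r)⌉ = ⌈37.454⌉ = 38 payments; the last is £11.37.
Total paid = 37·£25.00 + £11.37 = £936.37.
Total interest = total paid − principal = £936.37 − £810.00 = £126.37.

£126.37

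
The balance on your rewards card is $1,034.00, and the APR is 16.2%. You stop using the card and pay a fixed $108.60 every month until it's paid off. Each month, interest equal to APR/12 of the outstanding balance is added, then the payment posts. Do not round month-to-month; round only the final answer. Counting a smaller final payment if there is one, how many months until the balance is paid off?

Monthly rate r = 16.2%/12 = 1.35% = 0.0135.
Recurrence: B ← B·(1+r) − $108.60.
Month 1: interest $13.96; balance after payment $939.36.
Month 2: interest $12.68; balance after payment $843.44.
Closed form: n = −ln(1 − rB₀/P)/ln(1+r) = −ln(0.87146)/ln(1.0135) ≈ 10.260, so the balance reaches zero during payment 11.

11 payments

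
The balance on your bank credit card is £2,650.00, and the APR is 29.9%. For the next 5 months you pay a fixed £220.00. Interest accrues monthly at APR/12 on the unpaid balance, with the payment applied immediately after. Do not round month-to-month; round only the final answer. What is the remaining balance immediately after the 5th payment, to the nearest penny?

£1,840.81

Monthly rate r = 29.9%/12 = 2.49167% = 0.0249167.
Each month: B ← B·(1+r) − £220.00.
Month 1: interest £66.03; balance after payment £2,496.03.
Month 2: interest £62.19; balance after payment £2,338.22.
Month 3: interest £58.26; balance after payment £2,176.48.
Month 4: interest £54.23; balance after payment £2,010.71.
Month 5: interest £50.10; balance after payment £1,840.81.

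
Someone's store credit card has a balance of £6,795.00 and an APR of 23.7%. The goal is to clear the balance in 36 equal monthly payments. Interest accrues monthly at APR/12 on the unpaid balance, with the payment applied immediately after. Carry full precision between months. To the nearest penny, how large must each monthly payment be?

£265.52

Monthly rate r = 23.7%/12 = 1.975% = 0.01975.
Level-payment amortization: P = B₀·r / (1 − (1+r)^(−n)) = 6795.00·0.01975 / (1 − 1.01975^(−36)).
Denominator 1 − (1+r)^(−36) = 0.505431677.
P = 134.201 / 0.505431677 ≈ 265.52.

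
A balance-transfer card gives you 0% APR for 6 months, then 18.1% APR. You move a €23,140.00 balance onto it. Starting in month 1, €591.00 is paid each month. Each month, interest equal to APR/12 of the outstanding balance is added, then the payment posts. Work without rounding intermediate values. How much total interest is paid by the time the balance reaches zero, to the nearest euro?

Promo months 1–6 at r₀ = 0%/12 = 0; months 7+ at r₁ = 18.1%/12 = 0.0150833.
After month 6 (no interest yet): B = €23,140.00 − 6·€591.00 = €19,594.00.
Then at r₁ with €591.00/mo: n₂ = −ln(1 − r₁·B/P)/ln(1+r₁) ≈ 46.31 → 47 more payments.
Total paid = 52·€591.00 + €184.10 = €30,916.10; interest = €30,916.10 − €23,140.00 = €7,776.10.

€7,776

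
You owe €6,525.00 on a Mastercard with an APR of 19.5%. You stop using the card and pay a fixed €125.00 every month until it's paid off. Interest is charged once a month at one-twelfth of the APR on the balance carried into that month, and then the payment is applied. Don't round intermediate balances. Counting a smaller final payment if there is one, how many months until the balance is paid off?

117 months

Monthly rate r = 19.5%/12 = 1.625% = 0.01625.
Recurrence: B ← B·(1+r) − €125.00.
Month 1: interest €106.03; balance after payment €6,506.03.
Month 2: interest €105.72; balance after payment €6,486.75.
Closed form: n = −ln(1 − rB₀/P)/ln(1+r) = −ln(0.15175)/ln(1.01625) ≈ 116.972, so the balance reaches zero during payment 117.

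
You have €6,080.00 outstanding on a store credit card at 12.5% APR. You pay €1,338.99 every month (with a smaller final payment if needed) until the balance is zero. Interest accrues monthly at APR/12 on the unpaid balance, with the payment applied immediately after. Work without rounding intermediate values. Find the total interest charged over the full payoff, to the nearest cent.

Monthly rate r = 12.5%/12 = 1.04167% = 0.0104167.
Payoff takes n = ⌈−ln(1 − rB₀/P)/ln(1+r)⌉ = ⌈4.676⌉ = 5 payments; the last is €906.43.
Total paid = 4·€1,338.99 + €906.43 = €6,262.39.
Total interest = total paid − principal = €6,262.39 − €6,080.00 = €182.39.

€182.39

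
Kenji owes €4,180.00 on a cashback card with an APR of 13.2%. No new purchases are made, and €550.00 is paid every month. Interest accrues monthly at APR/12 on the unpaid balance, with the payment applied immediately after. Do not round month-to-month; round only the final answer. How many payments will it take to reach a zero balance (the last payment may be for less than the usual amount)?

Monthly rate r = 13.2%/12 = 1.1% = 0.011.
Recurrence: B ← B·(1+r) − €550.00.
Month 1: interest €45.98; balance after payment €3,675.98.
Month 2: interest €40.44; balance after payment €3,166.42.
Closed form: n = −ln(1 − rB₀/P)/ln(1+r) = −ln(0.9164)/ln(1.011) ≈ 7.980, so the balance reaches zero during payment 8.

8 months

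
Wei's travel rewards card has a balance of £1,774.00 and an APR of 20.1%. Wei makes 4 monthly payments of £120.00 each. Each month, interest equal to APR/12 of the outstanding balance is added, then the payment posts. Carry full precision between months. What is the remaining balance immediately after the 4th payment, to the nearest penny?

Monthly rate r = 20.1%/12 = 1.675% = 0.01675.
Each month: B ← B·(1+r) − £120.00.
Month 1: interest £29.71; balance after payment £1,683.71.
Month 2: interest £28.20; balance after payment £1,591.92.
Month 3: interest £26.66; balance after payment £1,498.58.
Month 4: interest £25.10; balance after payment £1,403.68.

£1,403.68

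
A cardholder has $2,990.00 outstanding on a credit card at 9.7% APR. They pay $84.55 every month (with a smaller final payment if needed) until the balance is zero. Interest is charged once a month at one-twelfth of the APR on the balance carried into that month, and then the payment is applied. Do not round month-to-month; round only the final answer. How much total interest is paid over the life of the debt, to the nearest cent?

Monthly rate r = 9.7%/12 = 0.808333% = 0.00808333.
Payoff takes n = ⌈−ln(1 − rB₀/P)/ln(1+r)⌉ = ⌈41.818⌉ = 42 payments; the last is $69.23.
Total paid = 41·$84.55 + $69.23 = $3,535.78.
Total interest = total paid − principal = $3,535.78 − $2,990.00 = $545.78.

$545.78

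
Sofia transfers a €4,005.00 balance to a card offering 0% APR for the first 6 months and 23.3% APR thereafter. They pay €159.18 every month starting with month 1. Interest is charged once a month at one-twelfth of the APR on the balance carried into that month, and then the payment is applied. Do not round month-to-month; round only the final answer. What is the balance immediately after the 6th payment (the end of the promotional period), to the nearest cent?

€3,049.92

Promo months 1–6 at r₀ = 0%/12 = 0; months 7+ at r₁ = 23.3%/12 = 0.0194167.
After month 6 (no interest yet): B = €4,005.00 − 6·€159.18 = €3,049.92.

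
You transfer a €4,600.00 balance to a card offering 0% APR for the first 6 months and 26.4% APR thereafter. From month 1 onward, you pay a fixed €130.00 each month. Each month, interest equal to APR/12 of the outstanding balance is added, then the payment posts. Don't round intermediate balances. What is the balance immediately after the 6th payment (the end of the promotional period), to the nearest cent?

Promo months 1–6 at r₀ = 0%/12 = 0; months 7+ at r₁ = 26.4%/12 = 0.022.
After month 6 (no interest yet): B = €4,600.00 − 6·€130.00 = €3,820.00.

€3,820.00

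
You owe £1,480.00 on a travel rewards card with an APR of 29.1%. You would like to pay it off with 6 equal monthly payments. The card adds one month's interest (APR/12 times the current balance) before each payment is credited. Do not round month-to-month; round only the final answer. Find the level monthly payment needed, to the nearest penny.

£268.02

Monthly rate r = 29.1%/12 = 2.425% = 0.02425.
Level-payment amortization: P = B₀·r / (1 − (1+r)^(−n)) = 1480.00·0.02425 / (1 − 1.02425^(−6)).
Denominator 1 − (1+r)^(−6) = 0.133907726.
P = 35.89 / 0.133907726 ≈ 268.02.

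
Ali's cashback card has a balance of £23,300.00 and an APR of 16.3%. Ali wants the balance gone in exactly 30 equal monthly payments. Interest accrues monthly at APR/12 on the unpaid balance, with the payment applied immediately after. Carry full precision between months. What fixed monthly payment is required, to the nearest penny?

£950.82

Monthly rate r = 16.3%/12 = 1.35833% = 0.0135833.
Level-payment amortization: P = B₀·r / (1 − (1+r)^(−n)) = 23300.00·0.0135833 / (1 − 1.01358^(−30)).
Denominator 1 − (1+r)^(−30) = 0.332861231.
P = 316.492 / 0.332861231 ≈ 950.82.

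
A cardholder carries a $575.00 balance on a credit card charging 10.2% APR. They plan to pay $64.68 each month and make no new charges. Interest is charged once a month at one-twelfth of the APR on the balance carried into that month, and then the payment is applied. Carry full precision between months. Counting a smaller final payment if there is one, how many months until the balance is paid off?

Monthly rate r = 10.2%/12 = 0.85% = 0.0085.
Recurrence: B ← B·(1+r) − $64.68.
Month 1: interest $4.89; balance after payment $515.21.
Month 2: interest $4.38; balance after payment $454.91.
Closed form: n = −ln(1 − rB₀/P)/ln(1+r) = −ln(0.92444)/ln(1.0085) ≈ 9.283, so the balance reaches zero during payment 10.

10 months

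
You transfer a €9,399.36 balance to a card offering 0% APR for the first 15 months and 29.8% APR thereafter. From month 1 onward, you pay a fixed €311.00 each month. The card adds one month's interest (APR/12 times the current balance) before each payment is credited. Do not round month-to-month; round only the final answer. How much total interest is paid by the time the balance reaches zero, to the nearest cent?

Promo months 1–15 at r₀ = 0%/12 = 0; months 16+ at r₁ = 29.8%/12 = 0.0248333.
After month 15 (no interest yet): B = €9,399.36 − 15·€311.00 = €4,734.36.
Then at r₁ with €311.00/mo: n₂ = −ln(1 − r₁·B/P)/ln(1+r₁) ≈ 19.36 → 20 more payments.
Total paid = 34·€311.00 + €112.54 = €10,686.54; interest = €10,686.54 − €9,399.36 = €1,287.18.

€1,287.18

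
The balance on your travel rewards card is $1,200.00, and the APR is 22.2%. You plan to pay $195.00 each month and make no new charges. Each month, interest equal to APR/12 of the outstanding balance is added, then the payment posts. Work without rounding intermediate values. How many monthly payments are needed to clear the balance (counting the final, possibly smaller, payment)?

Monthly rate r = 22.2%/12 = 1.85% = 0.0185.
Recurrence: B ← B·(1+r) − $195.00.
Month 1: interest $22.20; balance after payment $1,027.20.
Month 2: interest $19.00; balance after payment $851.20.
Closed form: n = −ln(1 − rB₀/P)/ln(1+r) = −ln(0.88615)/ln(1.0185) ≈ 6.593, so the balance reaches zero during payment 7.

7 payments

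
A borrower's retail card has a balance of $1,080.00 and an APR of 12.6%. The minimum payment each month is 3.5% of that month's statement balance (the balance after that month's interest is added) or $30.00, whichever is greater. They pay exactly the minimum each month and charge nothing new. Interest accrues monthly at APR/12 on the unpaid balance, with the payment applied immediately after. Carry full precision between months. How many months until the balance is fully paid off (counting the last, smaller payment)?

Monthly rate r = 12.6%/12 = 1.05% = 0.0105.
While 3.5% of the post-interest balance exceeds $30.00, each month B ← (B·(1+r))·(1 − 0.035), i.e. B shrinks by the factor (1+r)·0.965 = 0.97513.
This holds for months 1–10. Entering month 11 the balance is $839.58; 3.5% of the post-interest balance is now below $30.00, so the flat $30.00 minimum applies from here.
From month 11 a fixed $30.00 at rate r clears $839.58 in 34 more payments. Total: 10 + 34 = 44 months.

44 months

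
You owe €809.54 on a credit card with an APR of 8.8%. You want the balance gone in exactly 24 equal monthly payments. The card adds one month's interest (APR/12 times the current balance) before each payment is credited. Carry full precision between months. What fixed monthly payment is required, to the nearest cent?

€36.91

Monthly rate r = 8.8%/12 = 0.733333% = 0.00733333.
Level-payment amortization: P = B₀·r / (1 − (1+r)^(−n)) = 809.54·0.00733333 / (1 − 1.00733^(−24)).
Denominator 1 − (1+r)^(−24) = 0.160843287.
P = 5.93663 / 0.160843287 ≈ 36.91.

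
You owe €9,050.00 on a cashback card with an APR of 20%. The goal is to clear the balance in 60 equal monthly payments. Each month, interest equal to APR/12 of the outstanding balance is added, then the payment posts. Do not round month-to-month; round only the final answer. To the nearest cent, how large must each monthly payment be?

€239.77

Monthly rate r = 20%/12 = 1.66667% = 0.0166667.
Level-payment amortization: P = B₀·r / (1 − (1+r)^(−n)) = 9050.00·0.0166667 / (1 − 1.01667^(−60)).
Denominator 1 − (1+r)^(−60) = 0.62907601.
P = 150.833 / 0.62907601 ≈ 239.77.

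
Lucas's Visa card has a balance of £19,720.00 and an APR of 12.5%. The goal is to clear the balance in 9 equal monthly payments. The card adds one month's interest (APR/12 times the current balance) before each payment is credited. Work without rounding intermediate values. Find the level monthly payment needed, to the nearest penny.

Monthly rate r = 12.5%/12 = 1.04167% = 0.0104167.
Level-payment amortization: P = B₀·r / (1 − (1+r)^(−n)) = 19720.00·0.0104167 / (1 − 1.01042^(−9)).
Denominator 1 − (1+r)^(−9) = 0.0890480099.
P = 205.417 / 0.0890480099 ≈ 2306.81.

£2,306.81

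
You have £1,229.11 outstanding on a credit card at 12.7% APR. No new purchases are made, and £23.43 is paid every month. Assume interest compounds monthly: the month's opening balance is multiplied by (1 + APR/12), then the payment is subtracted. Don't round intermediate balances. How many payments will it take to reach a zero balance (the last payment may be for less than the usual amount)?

Monthly rate r = 12.7%/12 = 1.05833% = 0.0105833.
Recurrence: B ← B·(1+r) − £23.43.
Month 1: interest £13.01; balance after payment £1,218.69.
Month 2: interest £12.90; balance after payment £1,208.16.
Closed form: n = −ln(1 − rB₀/P)/ln(1+r) = −ln(0.44481)/ln(1.01058) ≈ 76.950, so the balance reaches zero during payment 77.

77 payments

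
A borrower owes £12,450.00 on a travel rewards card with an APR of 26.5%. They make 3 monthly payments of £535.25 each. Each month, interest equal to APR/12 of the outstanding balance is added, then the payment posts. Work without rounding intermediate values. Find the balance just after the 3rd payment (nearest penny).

£11,651.69

Monthly rate r = 26.5%/12 = 2.20833% = 0.0220833.
Each month: B ← B·(1+r) − £535.25.
Month 1: interest £274.94; balance after payment £12,189.69.
Month 2: interest £269.19; balance after payment £11,923.63.
Month 3: interest £263.31; balance after payment £11,651.69.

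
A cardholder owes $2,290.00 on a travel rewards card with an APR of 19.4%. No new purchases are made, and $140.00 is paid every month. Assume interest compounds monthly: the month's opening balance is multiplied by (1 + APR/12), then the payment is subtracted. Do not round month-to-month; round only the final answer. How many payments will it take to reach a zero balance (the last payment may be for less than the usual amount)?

Monthly rate r = 19.4%/12 = 1.61667% = 0.0161667.
Recurrence: B ← B·(1+r) − $140.00.
Month 1: interest $37.02; balance after payment $2,187.02.
Month 2: interest $35.36; balance after payment $2,082.38.
Closed form: n = −ln(1 − rB₀/P)/ln(1+r) = −ln(0.73556)/ln(1.01617) ≈ 19.151, so the balance reaches zero during payment 20.

20 months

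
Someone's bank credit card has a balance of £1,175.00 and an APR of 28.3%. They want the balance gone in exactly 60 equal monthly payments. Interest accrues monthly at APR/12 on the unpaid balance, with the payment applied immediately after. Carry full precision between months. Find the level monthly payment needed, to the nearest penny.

Monthly rate r = 28.3%/12 = 2.35833% = 0.0235833.
Level-payment amortization: P = B₀·r / (1 − (1+r)^(−n)) = 1175.00·0.0235833 / (1 − 1.02358^(−60)).
Denominator 1 − (1+r)^(−60) = 0.753050784.
P = 27.7104 / 0.753050784 ≈ 36.80.

£36.80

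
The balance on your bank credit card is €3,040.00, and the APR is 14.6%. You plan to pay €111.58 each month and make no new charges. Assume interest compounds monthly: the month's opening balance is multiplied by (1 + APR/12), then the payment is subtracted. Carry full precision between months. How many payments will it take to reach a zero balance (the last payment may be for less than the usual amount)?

Monthly rate r = 14.6%/12 = 1.21667% = 0.0121667.
Recurrence: B ← B·(1+r) − €111.58.
Month 1: interest €36.99; balance after payment €2,965.41.
Month 2: interest €36.08; balance after payment €2,889.91.
Closed form: n = −ln(1 − rB₀/P)/ln(1+r) = −ln(0.66852)/ln(1.01217) ≈ 33.299, so the balance reaches zero during payment 34.

34 payments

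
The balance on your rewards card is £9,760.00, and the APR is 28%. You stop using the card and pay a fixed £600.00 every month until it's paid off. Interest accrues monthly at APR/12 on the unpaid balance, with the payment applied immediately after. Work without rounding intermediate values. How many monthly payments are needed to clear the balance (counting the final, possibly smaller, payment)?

Monthly rate r = 28%/12 = 2.33333% = 0.0233333.
Recurrence: B ← B·(1+r) − £600.00.
Month 1: interest £227.73; balance after payment £9,387.73.
Month 2: interest £219.05; balance after payment £9,006.78.
Closed form: n = −ln(1 − rB₀/P)/ln(1+r) = −ln(0.62044)/ln(1.02333) ≈ 20.694, so the balance reaches zero during payment 21.

21 payments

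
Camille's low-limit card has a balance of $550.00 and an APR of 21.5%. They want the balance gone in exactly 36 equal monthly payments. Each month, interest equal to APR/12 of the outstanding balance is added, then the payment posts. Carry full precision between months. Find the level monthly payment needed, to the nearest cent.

Monthly rate r = 21.5%/12 = 1.79167% = 0.0179167.
Level-payment amortization: P = B₀·r / (1 − (1+r)^(−n)) = 550.00·0.0179167 / (1 − 1.01792^(−36)).
Denominator 1 − (1+r)^(−36) = 0.472333053.
P = 9.85417 / 0.472333053 ≈ 20.86.

$20.86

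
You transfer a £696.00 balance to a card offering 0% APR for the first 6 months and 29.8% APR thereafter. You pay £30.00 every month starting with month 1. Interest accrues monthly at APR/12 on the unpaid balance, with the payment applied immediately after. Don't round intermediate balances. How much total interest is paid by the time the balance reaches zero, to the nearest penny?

Promo months 1–6 at r₀ = 0%/12 = 0; months 7+ at r₁ = 29.8%/12 = 0.0248333.
After month 6 (no interest yet): B = £696.00 − 6·£30.00 = £516.00.
Then at r₁ with £30.00/mo: n₂ = −ln(1 − r₁·B/P)/ln(1+r₁) ≈ 22.71 → 23 more payments.
Total paid = 28·£30.00 + £21.41 = £861.41; interest = £861.41 − £696.00 = £165.41.

£165.41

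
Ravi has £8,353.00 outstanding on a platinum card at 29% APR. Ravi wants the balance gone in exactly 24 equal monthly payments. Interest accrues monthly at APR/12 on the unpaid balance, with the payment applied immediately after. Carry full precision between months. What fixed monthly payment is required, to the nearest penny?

Monthly rate r = 29%/12 = 2.41667% = 0.0241667.
Level-payment amortization: P = B₀·r / (1 − (1+r)^(−n)) = 8353.00·0.0241667 / (1 − 1.02417^(−24)).
Denominator 1 − (1+r)^(−24) = 0.436226425.
P = 201.864 / 0.436226425 ≈ 462.75.

£462.75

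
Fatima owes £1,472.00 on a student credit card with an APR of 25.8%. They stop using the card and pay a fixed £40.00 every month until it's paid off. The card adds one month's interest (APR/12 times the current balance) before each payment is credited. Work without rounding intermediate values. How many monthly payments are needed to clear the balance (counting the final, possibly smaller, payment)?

74 months

Monthly rate r = 25.8%/12 = 2.15% = 0.0215.
Recurrence: B ← B·(1+r) − £40.00.
Month 1: interest £31.65; balance after payment £1,463.65.
Month 2: interest £31.47; balance after payment £1,455.12.
Closed form: n = −ln(1 − rB₀/P)/ln(1+r) = −ln(0.2088)/ln(1.0215) ≈ 73.635, so the balance reaches zero during payment 74.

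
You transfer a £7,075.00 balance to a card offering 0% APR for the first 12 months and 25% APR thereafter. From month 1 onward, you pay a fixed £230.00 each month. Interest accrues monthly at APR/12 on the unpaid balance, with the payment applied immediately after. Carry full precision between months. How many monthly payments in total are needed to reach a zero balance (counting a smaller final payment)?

Promo months 1–12 at r₀ = 0%/12 = 0; months 13+ at r₁ = 25%/12 = 0.0208333.
After month 12 (no interest yet): B = £7,075.00 − 12·£230.00 = £4,315.00.
Then at r₁ with £230.00/mo: n₂ = −ln(1 − r₁·B/P)/ln(1+r₁) ≈ 24.04 → 25 more payments.

37 months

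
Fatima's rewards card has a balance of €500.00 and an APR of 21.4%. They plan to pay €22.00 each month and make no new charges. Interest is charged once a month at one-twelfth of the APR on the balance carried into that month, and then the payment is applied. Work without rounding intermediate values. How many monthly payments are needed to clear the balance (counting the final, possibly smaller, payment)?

Monthly rate r = 21.4%/12 = 1.78333% = 0.0178333.
Recurrence: B ← B·(1+r) − €22.00.
Month 1: interest €8.92; balance after payment €486.92.
Month 2: interest €8.68; balance after payment €473.60.
Closed form: n = −ln(1 − rB₀/P)/ln(1+r) = −ln(0.5947)/ln(1.01783) ≈ 29.401, so the balance reaches zero during payment 30.

30 payments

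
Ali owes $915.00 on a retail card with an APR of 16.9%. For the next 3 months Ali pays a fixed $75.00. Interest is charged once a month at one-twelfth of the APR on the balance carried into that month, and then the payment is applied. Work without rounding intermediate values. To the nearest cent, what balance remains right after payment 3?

Monthly rate r = 16.9%/12 = 1.40833% = 0.0140833.
Each month: B ← B·(1+r) − $75.00.
Month 1: interest $12.89; balance after payment $852.89.
Month 2: interest $12.01; balance after payment $789.90.
Month 3: interest $11.12; balance after payment $726.02.

$726.02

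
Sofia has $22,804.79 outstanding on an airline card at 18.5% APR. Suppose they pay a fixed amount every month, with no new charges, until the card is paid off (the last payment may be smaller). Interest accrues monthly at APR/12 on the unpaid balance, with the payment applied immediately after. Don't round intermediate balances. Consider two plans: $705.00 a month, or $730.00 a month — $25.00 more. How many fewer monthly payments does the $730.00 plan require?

3 fewer payments

Monthly rate r = 18.5%/12 = 1.54167% = 0.0154167.
At $705.00/mo: n = ⌈−ln(1 − rB₀/P)/ln(1+r)⌉ = 46 payments (last $95.86); total interest = total paid − $22,804.79 = $9,016.07.
At $730.00/mo: 43 payments (last $690.44); total interest $8,545.65.
Payments saved = 46 − 43 = 3.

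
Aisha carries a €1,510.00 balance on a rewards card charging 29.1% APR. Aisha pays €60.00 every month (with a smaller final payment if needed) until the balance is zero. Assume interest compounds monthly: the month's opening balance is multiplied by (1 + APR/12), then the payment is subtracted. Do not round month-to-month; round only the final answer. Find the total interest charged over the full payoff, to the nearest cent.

€849.92

Monthly rate r = 29.1%/12 = 2.425% = 0.02425.
Payoff takes n = ⌈−ln(1 − rB₀/P)/ln(1+r)⌉ = ⌈39.329⌉ = 40 payments; the last is €19.92.
Total paid = 39·€60.00 + €19.92 = €2,359.92.
Total interest = total paid − principal = €2,359.92 − €1,510.00 = €849.92.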